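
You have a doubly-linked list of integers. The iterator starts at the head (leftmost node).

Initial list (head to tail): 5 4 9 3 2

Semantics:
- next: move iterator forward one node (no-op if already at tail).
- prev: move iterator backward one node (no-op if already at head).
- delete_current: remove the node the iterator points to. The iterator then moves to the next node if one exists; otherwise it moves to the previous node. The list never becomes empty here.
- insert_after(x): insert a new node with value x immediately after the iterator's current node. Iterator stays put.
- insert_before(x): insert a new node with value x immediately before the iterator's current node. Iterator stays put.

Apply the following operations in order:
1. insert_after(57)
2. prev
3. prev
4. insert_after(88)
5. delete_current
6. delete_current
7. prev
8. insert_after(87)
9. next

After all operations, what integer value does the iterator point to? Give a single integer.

After 1 (insert_after(57)): list=[5, 57, 4, 9, 3, 2] cursor@5
After 2 (prev): list=[5, 57, 4, 9, 3, 2] cursor@5
After 3 (prev): list=[5, 57, 4, 9, 3, 2] cursor@5
After 4 (insert_after(88)): list=[5, 88, 57, 4, 9, 3, 2] cursor@5
After 5 (delete_current): list=[88, 57, 4, 9, 3, 2] cursor@88
After 6 (delete_current): list=[57, 4, 9, 3, 2] cursor@57
After 7 (prev): list=[57, 4, 9, 3, 2] cursor@57
After 8 (insert_after(87)): list=[57, 87, 4, 9, 3, 2] cursor@57
After 9 (next): list=[57, 87, 4, 9, 3, 2] cursor@87

Answer: 87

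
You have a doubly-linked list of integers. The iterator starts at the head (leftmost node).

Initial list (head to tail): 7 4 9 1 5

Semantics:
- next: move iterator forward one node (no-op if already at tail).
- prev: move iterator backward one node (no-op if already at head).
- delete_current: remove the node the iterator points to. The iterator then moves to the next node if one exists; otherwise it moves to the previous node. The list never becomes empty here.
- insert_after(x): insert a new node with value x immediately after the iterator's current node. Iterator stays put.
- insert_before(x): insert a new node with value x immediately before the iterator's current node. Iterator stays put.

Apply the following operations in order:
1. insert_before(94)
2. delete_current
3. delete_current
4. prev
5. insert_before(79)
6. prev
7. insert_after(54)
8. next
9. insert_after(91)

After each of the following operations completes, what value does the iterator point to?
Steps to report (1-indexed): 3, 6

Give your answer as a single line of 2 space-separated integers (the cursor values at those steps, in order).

Answer: 9 79

Derivation:
After 1 (insert_before(94)): list=[94, 7, 4, 9, 1, 5] cursor@7
After 2 (delete_current): list=[94, 4, 9, 1, 5] cursor@4
After 3 (delete_current): list=[94, 9, 1, 5] cursor@9
After 4 (prev): list=[94, 9, 1, 5] cursor@94
After 5 (insert_before(79)): list=[79, 94, 9, 1, 5] cursor@94
After 6 (prev): list=[79, 94, 9, 1, 5] cursor@79
After 7 (insert_after(54)): list=[79, 54, 94, 9, 1, 5] cursor@79
After 8 (next): list=[79, 54, 94, 9, 1, 5] cursor@54
After 9 (insert_after(91)): list=[79, 54, 91, 94, 9, 1, 5] cursor@54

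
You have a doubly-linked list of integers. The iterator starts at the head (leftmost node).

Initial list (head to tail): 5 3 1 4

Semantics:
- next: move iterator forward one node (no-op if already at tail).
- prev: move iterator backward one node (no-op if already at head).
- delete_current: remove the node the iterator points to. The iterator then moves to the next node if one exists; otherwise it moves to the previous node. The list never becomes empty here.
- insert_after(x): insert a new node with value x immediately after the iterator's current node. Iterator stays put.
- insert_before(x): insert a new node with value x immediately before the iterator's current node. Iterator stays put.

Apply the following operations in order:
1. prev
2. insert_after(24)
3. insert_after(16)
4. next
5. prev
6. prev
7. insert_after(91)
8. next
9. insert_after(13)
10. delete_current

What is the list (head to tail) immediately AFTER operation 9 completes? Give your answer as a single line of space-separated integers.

Answer: 5 91 13 16 24 3 1 4

Derivation:
After 1 (prev): list=[5, 3, 1, 4] cursor@5
After 2 (insert_after(24)): list=[5, 24, 3, 1, 4] cursor@5
After 3 (insert_after(16)): list=[5, 16, 24, 3, 1, 4] cursor@5
After 4 (next): list=[5, 16, 24, 3, 1, 4] cursor@16
After 5 (prev): list=[5, 16, 24, 3, 1, 4] cursor@5
After 6 (prev): list=[5, 16, 24, 3, 1, 4] cursor@5
After 7 (insert_after(91)): list=[5, 91, 16, 24, 3, 1, 4] cursor@5
After 8 (next): list=[5, 91, 16, 24, 3, 1, 4] cursor@91
After 9 (insert_after(13)): list=[5, 91, 13, 16, 24, 3, 1, 4] cursor@91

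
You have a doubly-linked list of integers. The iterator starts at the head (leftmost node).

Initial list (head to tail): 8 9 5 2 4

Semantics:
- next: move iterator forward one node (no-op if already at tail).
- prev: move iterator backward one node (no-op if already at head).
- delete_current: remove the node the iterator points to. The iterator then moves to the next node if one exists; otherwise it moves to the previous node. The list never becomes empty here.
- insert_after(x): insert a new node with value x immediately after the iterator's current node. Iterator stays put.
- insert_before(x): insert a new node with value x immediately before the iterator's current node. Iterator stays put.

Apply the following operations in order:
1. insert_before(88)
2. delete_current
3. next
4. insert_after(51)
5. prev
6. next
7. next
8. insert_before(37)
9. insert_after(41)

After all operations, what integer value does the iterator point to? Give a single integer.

Answer: 51

Derivation:
After 1 (insert_before(88)): list=[88, 8, 9, 5, 2, 4] cursor@8
After 2 (delete_current): list=[88, 9, 5, 2, 4] cursor@9
After 3 (next): list=[88, 9, 5, 2, 4] cursor@5
After 4 (insert_after(51)): list=[88, 9, 5, 51, 2, 4] cursor@5
After 5 (prev): list=[88, 9, 5, 51, 2, 4] cursor@9
After 6 (next): list=[88, 9, 5, 51, 2, 4] cursor@5
After 7 (next): list=[88, 9, 5, 51, 2, 4] cursor@51
After 8 (insert_before(37)): list=[88, 9, 5, 37, 51, 2, 4] cursor@51
After 9 (insert_after(41)): list=[88, 9, 5, 37, 51, 41, 2, 4] cursor@51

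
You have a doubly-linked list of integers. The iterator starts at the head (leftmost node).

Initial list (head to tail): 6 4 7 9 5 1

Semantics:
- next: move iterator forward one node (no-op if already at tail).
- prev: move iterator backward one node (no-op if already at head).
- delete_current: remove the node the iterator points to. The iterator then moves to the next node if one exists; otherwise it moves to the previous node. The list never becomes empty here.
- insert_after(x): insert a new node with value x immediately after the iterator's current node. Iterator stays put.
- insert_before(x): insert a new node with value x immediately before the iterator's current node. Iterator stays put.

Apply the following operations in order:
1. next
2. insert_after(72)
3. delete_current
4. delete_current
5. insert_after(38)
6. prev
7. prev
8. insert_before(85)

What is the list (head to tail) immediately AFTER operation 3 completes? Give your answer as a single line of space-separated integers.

Answer: 6 72 7 9 5 1

Derivation:
After 1 (next): list=[6, 4, 7, 9, 5, 1] cursor@4
After 2 (insert_after(72)): list=[6, 4, 72, 7, 9, 5, 1] cursor@4
After 3 (delete_current): list=[6, 72, 7, 9, 5, 1] cursor@72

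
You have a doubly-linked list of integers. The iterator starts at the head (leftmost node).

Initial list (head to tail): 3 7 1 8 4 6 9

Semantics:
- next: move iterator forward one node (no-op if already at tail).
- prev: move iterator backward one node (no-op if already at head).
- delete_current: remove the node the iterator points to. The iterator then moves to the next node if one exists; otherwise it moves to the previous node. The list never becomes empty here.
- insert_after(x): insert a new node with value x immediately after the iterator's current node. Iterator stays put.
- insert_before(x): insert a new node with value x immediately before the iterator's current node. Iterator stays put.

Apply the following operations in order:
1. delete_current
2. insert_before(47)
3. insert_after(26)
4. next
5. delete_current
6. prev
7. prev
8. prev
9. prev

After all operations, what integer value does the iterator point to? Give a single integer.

Answer: 47

Derivation:
After 1 (delete_current): list=[7, 1, 8, 4, 6, 9] cursor@7
After 2 (insert_before(47)): list=[47, 7, 1, 8, 4, 6, 9] cursor@7
After 3 (insert_after(26)): list=[47, 7, 26, 1, 8, 4, 6, 9] cursor@7
After 4 (next): list=[47, 7, 26, 1, 8, 4, 6, 9] cursor@26
After 5 (delete_current): list=[47, 7, 1, 8, 4, 6, 9] cursor@1
After 6 (prev): list=[47, 7, 1, 8, 4, 6, 9] cursor@7
After 7 (prev): list=[47, 7, 1, 8, 4, 6, 9] cursor@47
After 8 (prev): list=[47, 7, 1, 8, 4, 6, 9] cursor@47
After 9 (prev): list=[47, 7, 1, 8, 4, 6, 9] cursor@47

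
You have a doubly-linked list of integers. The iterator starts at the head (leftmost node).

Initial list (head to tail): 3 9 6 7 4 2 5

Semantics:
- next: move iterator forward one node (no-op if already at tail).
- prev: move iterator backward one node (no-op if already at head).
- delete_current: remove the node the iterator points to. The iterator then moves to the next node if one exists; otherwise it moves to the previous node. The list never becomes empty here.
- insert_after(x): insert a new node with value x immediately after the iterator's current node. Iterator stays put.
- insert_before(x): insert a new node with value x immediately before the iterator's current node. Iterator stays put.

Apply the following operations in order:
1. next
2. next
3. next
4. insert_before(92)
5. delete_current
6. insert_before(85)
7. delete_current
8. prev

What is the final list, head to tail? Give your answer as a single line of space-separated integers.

After 1 (next): list=[3, 9, 6, 7, 4, 2, 5] cursor@9
After 2 (next): list=[3, 9, 6, 7, 4, 2, 5] cursor@6
After 3 (next): list=[3, 9, 6, 7, 4, 2, 5] cursor@7
After 4 (insert_before(92)): list=[3, 9, 6, 92, 7, 4, 2, 5] cursor@7
After 5 (delete_current): list=[3, 9, 6, 92, 4, 2, 5] cursor@4
After 6 (insert_before(85)): list=[3, 9, 6, 92, 85, 4, 2, 5] cursor@4
After 7 (delete_current): list=[3, 9, 6, 92, 85, 2, 5] cursor@2
After 8 (prev): list=[3, 9, 6, 92, 85, 2, 5] cursor@85

Answer: 3 9 6 92 85 2 5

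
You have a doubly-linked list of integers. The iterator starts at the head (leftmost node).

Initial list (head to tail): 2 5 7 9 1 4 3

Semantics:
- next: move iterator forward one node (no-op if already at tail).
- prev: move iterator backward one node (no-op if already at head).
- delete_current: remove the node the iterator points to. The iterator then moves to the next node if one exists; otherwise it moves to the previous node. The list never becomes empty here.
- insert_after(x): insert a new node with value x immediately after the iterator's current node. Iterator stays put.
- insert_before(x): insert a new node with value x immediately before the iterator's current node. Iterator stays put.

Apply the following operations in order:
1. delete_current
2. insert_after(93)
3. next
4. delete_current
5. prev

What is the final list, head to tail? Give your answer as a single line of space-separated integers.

Answer: 5 7 9 1 4 3

Derivation:
After 1 (delete_current): list=[5, 7, 9, 1, 4, 3] cursor@5
After 2 (insert_after(93)): list=[5, 93, 7, 9, 1, 4, 3] cursor@5
After 3 (next): list=[5, 93, 7, 9, 1, 4, 3] cursor@93
After 4 (delete_current): list=[5, 7, 9, 1, 4, 3] cursor@7
After 5 (prev): list=[5, 7, 9, 1, 4, 3] cursor@5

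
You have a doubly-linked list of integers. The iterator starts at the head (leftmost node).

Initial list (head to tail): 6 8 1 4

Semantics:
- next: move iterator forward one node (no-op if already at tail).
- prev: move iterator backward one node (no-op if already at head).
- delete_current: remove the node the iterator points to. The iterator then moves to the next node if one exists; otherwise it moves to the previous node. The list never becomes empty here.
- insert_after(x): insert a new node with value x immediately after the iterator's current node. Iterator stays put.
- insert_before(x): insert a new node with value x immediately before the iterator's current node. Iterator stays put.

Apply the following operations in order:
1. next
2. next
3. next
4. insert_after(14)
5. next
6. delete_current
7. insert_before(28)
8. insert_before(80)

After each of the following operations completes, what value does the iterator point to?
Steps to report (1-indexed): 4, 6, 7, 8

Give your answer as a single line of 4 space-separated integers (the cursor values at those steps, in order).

Answer: 4 4 4 4

Derivation:
After 1 (next): list=[6, 8, 1, 4] cursor@8
After 2 (next): list=[6, 8, 1, 4] cursor@1
After 3 (next): list=[6, 8, 1, 4] cursor@4
After 4 (insert_after(14)): list=[6, 8, 1, 4, 14] cursor@4
After 5 (next): list=[6, 8, 1, 4, 14] cursor@14
After 6 (delete_current): list=[6, 8, 1, 4] cursor@4
After 7 (insert_before(28)): list=[6, 8, 1, 28, 4] cursor@4
After 8 (insert_before(80)): list=[6, 8, 1, 28, 80, 4] cursor@4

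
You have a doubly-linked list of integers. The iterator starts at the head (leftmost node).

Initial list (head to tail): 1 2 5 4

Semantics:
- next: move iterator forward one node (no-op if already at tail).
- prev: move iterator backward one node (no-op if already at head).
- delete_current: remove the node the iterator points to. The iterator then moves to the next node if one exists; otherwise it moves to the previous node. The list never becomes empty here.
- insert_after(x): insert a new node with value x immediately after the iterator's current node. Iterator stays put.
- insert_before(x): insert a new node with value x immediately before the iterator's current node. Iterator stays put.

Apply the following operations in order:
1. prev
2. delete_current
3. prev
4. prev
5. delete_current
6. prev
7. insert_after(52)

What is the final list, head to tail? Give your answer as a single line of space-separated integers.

After 1 (prev): list=[1, 2, 5, 4] cursor@1
After 2 (delete_current): list=[2, 5, 4] cursor@2
After 3 (prev): list=[2, 5, 4] cursor@2
After 4 (prev): list=[2, 5, 4] cursor@2
After 5 (delete_current): list=[5, 4] cursor@5
After 6 (prev): list=[5, 4] cursor@5
After 7 (insert_after(52)): list=[5, 52, 4] cursor@5

Answer: 5 52 4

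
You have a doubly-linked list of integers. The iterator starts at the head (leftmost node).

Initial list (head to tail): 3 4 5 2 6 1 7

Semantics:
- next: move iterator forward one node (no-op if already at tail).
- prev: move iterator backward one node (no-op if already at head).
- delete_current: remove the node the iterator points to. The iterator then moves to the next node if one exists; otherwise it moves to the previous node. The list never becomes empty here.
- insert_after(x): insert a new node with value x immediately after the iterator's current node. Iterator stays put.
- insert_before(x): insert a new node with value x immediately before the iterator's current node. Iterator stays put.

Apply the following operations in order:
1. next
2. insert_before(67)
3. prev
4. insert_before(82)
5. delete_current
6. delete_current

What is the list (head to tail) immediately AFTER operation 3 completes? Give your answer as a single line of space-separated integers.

After 1 (next): list=[3, 4, 5, 2, 6, 1, 7] cursor@4
After 2 (insert_before(67)): list=[3, 67, 4, 5, 2, 6, 1, 7] cursor@4
After 3 (prev): list=[3, 67, 4, 5, 2, 6, 1, 7] cursor@67

Answer: 3 67 4 5 2 6 1 7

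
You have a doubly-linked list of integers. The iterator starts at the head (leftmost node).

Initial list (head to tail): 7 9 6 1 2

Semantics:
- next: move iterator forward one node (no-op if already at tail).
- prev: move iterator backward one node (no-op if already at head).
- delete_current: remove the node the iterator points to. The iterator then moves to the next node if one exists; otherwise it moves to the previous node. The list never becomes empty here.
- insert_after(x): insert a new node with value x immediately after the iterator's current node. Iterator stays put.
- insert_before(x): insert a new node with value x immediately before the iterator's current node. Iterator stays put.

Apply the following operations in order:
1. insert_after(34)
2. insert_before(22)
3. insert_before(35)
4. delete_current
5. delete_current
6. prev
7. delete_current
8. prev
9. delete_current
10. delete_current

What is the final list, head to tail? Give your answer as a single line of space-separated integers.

After 1 (insert_after(34)): list=[7, 34, 9, 6, 1, 2] cursor@7
After 2 (insert_before(22)): list=[22, 7, 34, 9, 6, 1, 2] cursor@7
After 3 (insert_before(35)): list=[22, 35, 7, 34, 9, 6, 1, 2] cursor@7
After 4 (delete_current): list=[22, 35, 34, 9, 6, 1, 2] cursor@34
After 5 (delete_current): list=[22, 35, 9, 6, 1, 2] cursor@9
After 6 (prev): list=[22, 35, 9, 6, 1, 2] cursor@35
After 7 (delete_current): list=[22, 9, 6, 1, 2] cursor@9
After 8 (prev): list=[22, 9, 6, 1, 2] cursor@22
After 9 (delete_current): list=[9, 6, 1, 2] cursor@9
After 10 (delete_current): list=[6, 1, 2] cursor@6

Answer: 6 1 2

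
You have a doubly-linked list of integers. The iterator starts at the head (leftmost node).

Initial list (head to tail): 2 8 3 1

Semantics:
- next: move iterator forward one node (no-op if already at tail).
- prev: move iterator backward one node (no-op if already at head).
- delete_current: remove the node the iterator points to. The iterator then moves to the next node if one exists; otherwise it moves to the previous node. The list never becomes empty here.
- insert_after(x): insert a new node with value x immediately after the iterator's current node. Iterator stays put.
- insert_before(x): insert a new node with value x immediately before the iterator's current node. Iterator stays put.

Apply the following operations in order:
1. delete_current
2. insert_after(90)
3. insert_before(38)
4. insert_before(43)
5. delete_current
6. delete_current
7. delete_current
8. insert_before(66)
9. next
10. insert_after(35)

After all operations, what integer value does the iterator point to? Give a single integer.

Answer: 1

Derivation:
After 1 (delete_current): list=[8, 3, 1] cursor@8
After 2 (insert_after(90)): list=[8, 90, 3, 1] cursor@8
After 3 (insert_before(38)): list=[38, 8, 90, 3, 1] cursor@8
After 4 (insert_before(43)): list=[38, 43, 8, 90, 3, 1] cursor@8
After 5 (delete_current): list=[38, 43, 90, 3, 1] cursor@90
After 6 (delete_current): list=[38, 43, 3, 1] cursor@3
After 7 (delete_current): list=[38, 43, 1] cursor@1
After 8 (insert_before(66)): list=[38, 43, 66, 1] cursor@1
After 9 (next): list=[38, 43, 66, 1] cursor@1
After 10 (insert_after(35)): list=[38, 43, 66, 1, 35] cursor@1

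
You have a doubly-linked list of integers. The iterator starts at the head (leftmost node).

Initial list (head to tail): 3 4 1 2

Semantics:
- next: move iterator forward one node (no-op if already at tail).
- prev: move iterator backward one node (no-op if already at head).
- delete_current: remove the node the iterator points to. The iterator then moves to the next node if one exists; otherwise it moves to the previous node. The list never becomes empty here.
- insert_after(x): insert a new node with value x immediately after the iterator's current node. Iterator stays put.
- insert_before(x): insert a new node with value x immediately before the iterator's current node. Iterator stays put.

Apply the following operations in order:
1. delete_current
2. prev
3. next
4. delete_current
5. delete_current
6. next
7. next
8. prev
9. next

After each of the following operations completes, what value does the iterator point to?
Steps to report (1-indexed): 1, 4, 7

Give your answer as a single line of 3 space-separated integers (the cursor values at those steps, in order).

After 1 (delete_current): list=[4, 1, 2] cursor@4
After 2 (prev): list=[4, 1, 2] cursor@4
After 3 (next): list=[4, 1, 2] cursor@1
After 4 (delete_current): list=[4, 2] cursor@2
After 5 (delete_current): list=[4] cursor@4
After 6 (next): list=[4] cursor@4
After 7 (next): list=[4] cursor@4
After 8 (prev): list=[4] cursor@4
After 9 (next): list=[4] cursor@4

Answer: 4 2 4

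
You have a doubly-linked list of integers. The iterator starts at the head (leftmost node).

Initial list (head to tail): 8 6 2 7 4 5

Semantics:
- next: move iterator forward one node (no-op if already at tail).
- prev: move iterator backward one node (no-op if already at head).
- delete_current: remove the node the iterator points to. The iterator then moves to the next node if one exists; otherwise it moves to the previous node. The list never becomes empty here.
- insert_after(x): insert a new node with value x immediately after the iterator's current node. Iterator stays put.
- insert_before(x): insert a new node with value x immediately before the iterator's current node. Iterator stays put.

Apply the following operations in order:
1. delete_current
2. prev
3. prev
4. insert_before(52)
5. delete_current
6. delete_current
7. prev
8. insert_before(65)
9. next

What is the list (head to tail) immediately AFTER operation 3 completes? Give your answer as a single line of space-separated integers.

Answer: 6 2 7 4 5

Derivation:
After 1 (delete_current): list=[6, 2, 7, 4, 5] cursor@6
After 2 (prev): list=[6, 2, 7, 4, 5] cursor@6
After 3 (prev): list=[6, 2, 7, 4, 5] cursor@6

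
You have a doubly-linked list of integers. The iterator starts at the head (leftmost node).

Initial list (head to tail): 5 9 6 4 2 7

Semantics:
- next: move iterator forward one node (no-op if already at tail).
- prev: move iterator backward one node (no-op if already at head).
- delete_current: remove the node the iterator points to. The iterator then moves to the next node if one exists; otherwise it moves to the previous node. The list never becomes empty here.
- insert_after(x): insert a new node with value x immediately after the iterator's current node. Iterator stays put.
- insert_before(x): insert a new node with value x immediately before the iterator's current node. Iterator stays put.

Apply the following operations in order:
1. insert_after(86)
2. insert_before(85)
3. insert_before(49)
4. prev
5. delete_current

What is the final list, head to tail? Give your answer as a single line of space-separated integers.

After 1 (insert_after(86)): list=[5, 86, 9, 6, 4, 2, 7] cursor@5
After 2 (insert_before(85)): list=[85, 5, 86, 9, 6, 4, 2, 7] cursor@5
After 3 (insert_before(49)): list=[85, 49, 5, 86, 9, 6, 4, 2, 7] cursor@5
After 4 (prev): list=[85, 49, 5, 86, 9, 6, 4, 2, 7] cursor@49
After 5 (delete_current): list=[85, 5, 86, 9, 6, 4, 2, 7] cursor@5

Answer: 85 5 86 9 6 4 2 7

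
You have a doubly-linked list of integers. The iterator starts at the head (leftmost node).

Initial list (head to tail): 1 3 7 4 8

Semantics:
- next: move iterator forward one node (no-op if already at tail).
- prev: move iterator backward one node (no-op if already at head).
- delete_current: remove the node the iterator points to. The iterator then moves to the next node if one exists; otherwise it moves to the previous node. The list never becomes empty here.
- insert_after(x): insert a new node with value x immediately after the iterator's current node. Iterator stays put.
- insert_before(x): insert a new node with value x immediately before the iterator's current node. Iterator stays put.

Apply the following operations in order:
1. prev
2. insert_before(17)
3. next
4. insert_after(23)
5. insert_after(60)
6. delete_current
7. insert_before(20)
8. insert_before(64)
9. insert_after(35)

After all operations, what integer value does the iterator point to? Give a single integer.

Answer: 60

Derivation:
After 1 (prev): list=[1, 3, 7, 4, 8] cursor@1
After 2 (insert_before(17)): list=[17, 1, 3, 7, 4, 8] cursor@1
After 3 (next): list=[17, 1, 3, 7, 4, 8] cursor@3
After 4 (insert_after(23)): list=[17, 1, 3, 23, 7, 4, 8] cursor@3
After 5 (insert_after(60)): list=[17, 1, 3, 60, 23, 7, 4, 8] cursor@3
After 6 (delete_current): list=[17, 1, 60, 23, 7, 4, 8] cursor@60
After 7 (insert_before(20)): list=[17, 1, 20, 60, 23, 7, 4, 8] cursor@60
After 8 (insert_before(64)): list=[17, 1, 20, 64, 60, 23, 7, 4, 8] cursor@60
After 9 (insert_after(35)): list=[17, 1, 20, 64, 60, 35, 23, 7, 4, 8] cursor@60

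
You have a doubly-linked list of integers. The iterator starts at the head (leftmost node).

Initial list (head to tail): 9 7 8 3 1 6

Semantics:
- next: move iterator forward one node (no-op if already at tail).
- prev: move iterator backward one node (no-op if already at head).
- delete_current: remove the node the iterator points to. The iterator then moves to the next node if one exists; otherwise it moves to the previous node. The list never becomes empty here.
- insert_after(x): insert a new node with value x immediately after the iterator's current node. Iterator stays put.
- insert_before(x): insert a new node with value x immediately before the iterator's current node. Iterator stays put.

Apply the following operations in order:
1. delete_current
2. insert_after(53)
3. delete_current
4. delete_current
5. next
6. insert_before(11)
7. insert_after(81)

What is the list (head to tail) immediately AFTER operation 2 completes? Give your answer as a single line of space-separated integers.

Answer: 7 53 8 3 1 6

Derivation:
After 1 (delete_current): list=[7, 8, 3, 1, 6] cursor@7
After 2 (insert_after(53)): list=[7, 53, 8, 3, 1, 6] cursor@7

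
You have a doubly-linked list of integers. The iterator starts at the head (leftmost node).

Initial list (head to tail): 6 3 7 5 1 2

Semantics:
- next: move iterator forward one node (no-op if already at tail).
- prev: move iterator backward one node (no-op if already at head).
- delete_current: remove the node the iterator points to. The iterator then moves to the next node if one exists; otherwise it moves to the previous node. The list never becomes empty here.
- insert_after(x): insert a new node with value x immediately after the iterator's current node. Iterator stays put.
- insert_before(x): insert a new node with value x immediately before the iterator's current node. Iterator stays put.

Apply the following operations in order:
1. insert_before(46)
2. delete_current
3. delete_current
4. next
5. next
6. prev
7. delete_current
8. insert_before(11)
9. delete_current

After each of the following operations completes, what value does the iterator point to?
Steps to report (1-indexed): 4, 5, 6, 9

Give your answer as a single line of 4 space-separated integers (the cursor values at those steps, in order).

Answer: 5 1 5 2

Derivation:
After 1 (insert_before(46)): list=[46, 6, 3, 7, 5, 1, 2] cursor@6
After 2 (delete_current): list=[46, 3, 7, 5, 1, 2] cursor@3
After 3 (delete_current): list=[46, 7, 5, 1, 2] cursor@7
After 4 (next): list=[46, 7, 5, 1, 2] cursor@5
After 5 (next): list=[46, 7, 5, 1, 2] cursor@1
After 6 (prev): list=[46, 7, 5, 1, 2] cursor@5
After 7 (delete_current): list=[46, 7, 1, 2] cursor@1
After 8 (insert_before(11)): list=[46, 7, 11, 1, 2] cursor@1
After 9 (delete_current): list=[46, 7, 11, 2] cursor@2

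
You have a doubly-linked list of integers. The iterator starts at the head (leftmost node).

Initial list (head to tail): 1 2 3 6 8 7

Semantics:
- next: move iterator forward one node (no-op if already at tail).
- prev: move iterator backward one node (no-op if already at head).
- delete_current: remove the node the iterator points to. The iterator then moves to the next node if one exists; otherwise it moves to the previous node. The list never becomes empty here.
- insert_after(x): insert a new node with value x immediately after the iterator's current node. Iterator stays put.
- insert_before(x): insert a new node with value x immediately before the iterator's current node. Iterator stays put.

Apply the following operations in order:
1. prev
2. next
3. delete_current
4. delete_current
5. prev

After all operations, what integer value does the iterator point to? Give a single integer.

After 1 (prev): list=[1, 2, 3, 6, 8, 7] cursor@1
After 2 (next): list=[1, 2, 3, 6, 8, 7] cursor@2
After 3 (delete_current): list=[1, 3, 6, 8, 7] cursor@3
After 4 (delete_current): list=[1, 6, 8, 7] cursor@6
After 5 (prev): list=[1, 6, 8, 7] cursor@1

Answer: 1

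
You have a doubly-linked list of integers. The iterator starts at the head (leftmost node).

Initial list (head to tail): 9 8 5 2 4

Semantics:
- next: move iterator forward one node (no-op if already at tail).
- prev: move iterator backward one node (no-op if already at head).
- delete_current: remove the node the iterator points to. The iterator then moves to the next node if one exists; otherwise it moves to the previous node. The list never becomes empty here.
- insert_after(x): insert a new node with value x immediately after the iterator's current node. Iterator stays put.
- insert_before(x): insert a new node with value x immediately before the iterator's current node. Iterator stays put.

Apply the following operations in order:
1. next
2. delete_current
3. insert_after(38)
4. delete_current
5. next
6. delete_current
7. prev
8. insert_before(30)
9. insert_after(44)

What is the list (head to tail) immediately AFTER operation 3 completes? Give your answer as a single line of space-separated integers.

After 1 (next): list=[9, 8, 5, 2, 4] cursor@8
After 2 (delete_current): list=[9, 5, 2, 4] cursor@5
After 3 (insert_after(38)): list=[9, 5, 38, 2, 4] cursor@5

Answer: 9 5 38 2 4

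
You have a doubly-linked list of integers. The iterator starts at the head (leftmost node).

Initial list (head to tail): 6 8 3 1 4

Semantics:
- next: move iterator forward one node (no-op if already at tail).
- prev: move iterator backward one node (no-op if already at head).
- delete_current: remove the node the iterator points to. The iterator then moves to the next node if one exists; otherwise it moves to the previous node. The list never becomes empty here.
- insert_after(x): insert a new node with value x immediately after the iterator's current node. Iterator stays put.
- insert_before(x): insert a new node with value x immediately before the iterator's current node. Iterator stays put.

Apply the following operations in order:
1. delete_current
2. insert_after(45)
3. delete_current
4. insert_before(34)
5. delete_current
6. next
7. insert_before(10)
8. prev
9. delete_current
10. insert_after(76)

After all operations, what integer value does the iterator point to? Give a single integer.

After 1 (delete_current): list=[8, 3, 1, 4] cursor@8
After 2 (insert_after(45)): list=[8, 45, 3, 1, 4] cursor@8
After 3 (delete_current): list=[45, 3, 1, 4] cursor@45
After 4 (insert_before(34)): list=[34, 45, 3, 1, 4] cursor@45
After 5 (delete_current): list=[34, 3, 1, 4] cursor@3
After 6 (next): list=[34, 3, 1, 4] cursor@1
After 7 (insert_before(10)): list=[34, 3, 10, 1, 4] cursor@1
After 8 (prev): list=[34, 3, 10, 1, 4] cursor@10
After 9 (delete_current): list=[34, 3, 1, 4] cursor@1
After 10 (insert_after(76)): list=[34, 3, 1, 76, 4] cursor@1

Answer: 1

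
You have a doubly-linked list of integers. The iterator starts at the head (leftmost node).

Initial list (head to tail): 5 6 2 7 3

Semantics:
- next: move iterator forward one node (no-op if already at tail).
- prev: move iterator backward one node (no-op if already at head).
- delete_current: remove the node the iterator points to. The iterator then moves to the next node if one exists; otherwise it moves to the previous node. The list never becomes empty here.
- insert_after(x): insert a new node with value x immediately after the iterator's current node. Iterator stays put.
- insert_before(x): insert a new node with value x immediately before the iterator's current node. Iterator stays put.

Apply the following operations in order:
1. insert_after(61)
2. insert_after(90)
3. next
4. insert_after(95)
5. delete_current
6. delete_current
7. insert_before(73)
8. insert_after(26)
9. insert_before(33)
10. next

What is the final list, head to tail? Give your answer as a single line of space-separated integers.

After 1 (insert_after(61)): list=[5, 61, 6, 2, 7, 3] cursor@5
After 2 (insert_after(90)): list=[5, 90, 61, 6, 2, 7, 3] cursor@5
After 3 (next): list=[5, 90, 61, 6, 2, 7, 3] cursor@90
After 4 (insert_after(95)): list=[5, 90, 95, 61, 6, 2, 7, 3] cursor@90
After 5 (delete_current): list=[5, 95, 61, 6, 2, 7, 3] cursor@95
After 6 (delete_current): list=[5, 61, 6, 2, 7, 3] cursor@61
After 7 (insert_before(73)): list=[5, 73, 61, 6, 2, 7, 3] cursor@61
After 8 (insert_after(26)): list=[5, 73, 61, 26, 6, 2, 7, 3] cursor@61
After 9 (insert_before(33)): list=[5, 73, 33, 61, 26, 6, 2, 7, 3] cursor@61
After 10 (next): list=[5, 73, 33, 61, 26, 6, 2, 7, 3] cursor@26

Answer: 5 73 33 61 26 6 2 7 3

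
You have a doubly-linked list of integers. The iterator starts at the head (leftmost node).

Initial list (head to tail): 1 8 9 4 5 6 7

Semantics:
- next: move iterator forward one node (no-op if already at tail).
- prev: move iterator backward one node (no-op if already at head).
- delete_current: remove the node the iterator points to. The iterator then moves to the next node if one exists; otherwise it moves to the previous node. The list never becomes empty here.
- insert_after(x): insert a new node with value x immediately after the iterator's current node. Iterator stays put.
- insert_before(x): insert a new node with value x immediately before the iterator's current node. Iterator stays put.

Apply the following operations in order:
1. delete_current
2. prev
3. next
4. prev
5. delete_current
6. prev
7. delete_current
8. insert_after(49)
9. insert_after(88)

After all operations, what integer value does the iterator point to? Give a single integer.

After 1 (delete_current): list=[8, 9, 4, 5, 6, 7] cursor@8
After 2 (prev): list=[8, 9, 4, 5, 6, 7] cursor@8
After 3 (next): list=[8, 9, 4, 5, 6, 7] cursor@9
After 4 (prev): list=[8, 9, 4, 5, 6, 7] cursor@8
After 5 (delete_current): list=[9, 4, 5, 6, 7] cursor@9
After 6 (prev): list=[9, 4, 5, 6, 7] cursor@9
After 7 (delete_current): list=[4, 5, 6, 7] cursor@4
After 8 (insert_after(49)): list=[4, 49, 5, 6, 7] cursor@4
After 9 (insert_after(88)): list=[4, 88, 49, 5, 6, 7] cursor@4

Answer: 4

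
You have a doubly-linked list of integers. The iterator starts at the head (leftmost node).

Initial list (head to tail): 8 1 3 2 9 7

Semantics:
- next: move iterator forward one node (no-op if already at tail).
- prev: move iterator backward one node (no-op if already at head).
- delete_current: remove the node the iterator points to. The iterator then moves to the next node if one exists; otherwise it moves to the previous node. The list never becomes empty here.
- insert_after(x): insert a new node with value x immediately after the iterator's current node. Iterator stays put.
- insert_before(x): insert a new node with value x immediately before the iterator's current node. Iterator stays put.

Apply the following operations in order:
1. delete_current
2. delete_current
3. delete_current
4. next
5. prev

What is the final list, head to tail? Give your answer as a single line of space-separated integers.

After 1 (delete_current): list=[1, 3, 2, 9, 7] cursor@1
After 2 (delete_current): list=[3, 2, 9, 7] cursor@3
After 3 (delete_current): list=[2, 9, 7] cursor@2
After 4 (next): list=[2, 9, 7] cursor@9
After 5 (prev): list=[2, 9, 7] cursor@2

Answer: 2 9 7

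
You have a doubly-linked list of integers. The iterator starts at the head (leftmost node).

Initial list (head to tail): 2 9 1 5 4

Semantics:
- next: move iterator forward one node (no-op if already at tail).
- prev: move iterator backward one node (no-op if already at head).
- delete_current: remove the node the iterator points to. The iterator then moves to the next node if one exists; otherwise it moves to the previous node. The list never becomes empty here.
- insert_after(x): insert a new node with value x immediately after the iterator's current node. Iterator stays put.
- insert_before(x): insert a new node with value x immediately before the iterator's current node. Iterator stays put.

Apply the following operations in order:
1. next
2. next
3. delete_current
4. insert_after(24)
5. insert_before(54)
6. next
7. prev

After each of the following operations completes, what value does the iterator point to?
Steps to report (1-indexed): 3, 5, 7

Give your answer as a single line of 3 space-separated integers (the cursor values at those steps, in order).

Answer: 5 5 5

Derivation:
After 1 (next): list=[2, 9, 1, 5, 4] cursor@9
After 2 (next): list=[2, 9, 1, 5, 4] cursor@1
After 3 (delete_current): list=[2, 9, 5, 4] cursor@5
After 4 (insert_after(24)): list=[2, 9, 5, 24, 4] cursor@5
After 5 (insert_before(54)): list=[2, 9, 54, 5, 24, 4] cursor@5
After 6 (next): list=[2, 9, 54, 5, 24, 4] cursor@24
After 7 (prev): list=[2, 9, 54, 5, 24, 4] cursor@5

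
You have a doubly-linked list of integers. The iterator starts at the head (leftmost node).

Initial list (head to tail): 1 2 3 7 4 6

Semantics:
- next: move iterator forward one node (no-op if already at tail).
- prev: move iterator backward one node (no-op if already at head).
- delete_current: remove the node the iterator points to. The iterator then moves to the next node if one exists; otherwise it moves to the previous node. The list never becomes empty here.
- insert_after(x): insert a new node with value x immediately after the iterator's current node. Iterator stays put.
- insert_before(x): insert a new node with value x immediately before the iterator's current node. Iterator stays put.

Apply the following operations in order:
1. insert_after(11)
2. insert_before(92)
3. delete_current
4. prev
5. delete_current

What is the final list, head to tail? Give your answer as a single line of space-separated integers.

After 1 (insert_after(11)): list=[1, 11, 2, 3, 7, 4, 6] cursor@1
After 2 (insert_before(92)): list=[92, 1, 11, 2, 3, 7, 4, 6] cursor@1
After 3 (delete_current): list=[92, 11, 2, 3, 7, 4, 6] cursor@11
After 4 (prev): list=[92, 11, 2, 3, 7, 4, 6] cursor@92
After 5 (delete_current): list=[11, 2, 3, 7, 4, 6] cursor@11

Answer: 11 2 3 7 4 6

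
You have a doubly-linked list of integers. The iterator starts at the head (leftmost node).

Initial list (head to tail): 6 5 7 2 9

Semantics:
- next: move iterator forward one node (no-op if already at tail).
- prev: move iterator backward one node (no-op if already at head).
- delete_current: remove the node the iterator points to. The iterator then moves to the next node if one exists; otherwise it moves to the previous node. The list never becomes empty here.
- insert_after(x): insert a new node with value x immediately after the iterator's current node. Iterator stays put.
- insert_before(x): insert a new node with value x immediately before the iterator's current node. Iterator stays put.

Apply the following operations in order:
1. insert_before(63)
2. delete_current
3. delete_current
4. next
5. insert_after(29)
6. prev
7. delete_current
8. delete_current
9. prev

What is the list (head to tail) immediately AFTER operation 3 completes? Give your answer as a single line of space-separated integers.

After 1 (insert_before(63)): list=[63, 6, 5, 7, 2, 9] cursor@6
After 2 (delete_current): list=[63, 5, 7, 2, 9] cursor@5
After 3 (delete_current): list=[63, 7, 2, 9] cursor@7

Answer: 63 7 2 9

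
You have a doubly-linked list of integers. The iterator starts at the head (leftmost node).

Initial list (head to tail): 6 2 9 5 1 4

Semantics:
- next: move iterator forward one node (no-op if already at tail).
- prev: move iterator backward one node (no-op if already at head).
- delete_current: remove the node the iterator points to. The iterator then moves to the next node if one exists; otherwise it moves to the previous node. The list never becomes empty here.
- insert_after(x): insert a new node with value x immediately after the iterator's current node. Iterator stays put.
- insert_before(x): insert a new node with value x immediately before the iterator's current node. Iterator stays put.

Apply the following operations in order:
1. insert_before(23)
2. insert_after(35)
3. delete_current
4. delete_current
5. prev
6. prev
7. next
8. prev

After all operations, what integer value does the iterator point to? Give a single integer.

Answer: 23

Derivation:
After 1 (insert_before(23)): list=[23, 6, 2, 9, 5, 1, 4] cursor@6
After 2 (insert_after(35)): list=[23, 6, 35, 2, 9, 5, 1, 4] cursor@6
After 3 (delete_current): list=[23, 35, 2, 9, 5, 1, 4] cursor@35
After 4 (delete_current): list=[23, 2, 9, 5, 1, 4] cursor@2
After 5 (prev): list=[23, 2, 9, 5, 1, 4] cursor@23
After 6 (prev): list=[23, 2, 9, 5, 1, 4] cursor@23
After 7 (next): list=[23, 2, 9, 5, 1, 4] cursor@2
After 8 (prev): list=[23, 2, 9, 5, 1, 4] cursor@23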